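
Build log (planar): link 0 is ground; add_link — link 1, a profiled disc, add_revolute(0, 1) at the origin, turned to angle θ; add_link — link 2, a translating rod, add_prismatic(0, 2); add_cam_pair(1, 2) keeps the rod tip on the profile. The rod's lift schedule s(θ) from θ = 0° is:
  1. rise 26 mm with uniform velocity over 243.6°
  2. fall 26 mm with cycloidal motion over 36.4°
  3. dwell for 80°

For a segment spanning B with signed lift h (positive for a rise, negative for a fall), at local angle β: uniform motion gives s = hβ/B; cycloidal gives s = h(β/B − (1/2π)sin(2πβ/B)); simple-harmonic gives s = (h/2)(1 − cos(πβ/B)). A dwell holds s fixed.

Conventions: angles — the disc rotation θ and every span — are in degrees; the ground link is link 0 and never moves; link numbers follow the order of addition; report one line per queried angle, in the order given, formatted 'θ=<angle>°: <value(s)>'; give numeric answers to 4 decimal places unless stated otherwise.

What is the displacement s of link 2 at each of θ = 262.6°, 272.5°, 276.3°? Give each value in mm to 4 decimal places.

seg 1 [0°–243.6°] uniform, h=26: full span → s += 26 → s = 26.0000
seg 2 [243.6°–280°] cycloidal, h=-26: θ=262.6° here. β=19, B=36.4. -26·(0.5220 − sin(2π·0.5220)/(2π)) = -14.1410 → s = 11.8590
seg 2 [243.6°–280°] cycloidal, h=-26: θ=272.5° here. β=28.9, B=36.4. -26·(0.7940 − sin(2π·0.7940)/(2π)) = -24.6241 → s = 1.3759
seg 2 [243.6°–280°] cycloidal, h=-26: θ=276.3° here. β=32.7, B=36.4. -26·(0.8984 − sin(2π·0.8984)/(2π)) = -25.8240 → s = 0.1760

θ=262.6°: 11.8590
θ=272.5°: 1.3759
θ=276.3°: 0.1760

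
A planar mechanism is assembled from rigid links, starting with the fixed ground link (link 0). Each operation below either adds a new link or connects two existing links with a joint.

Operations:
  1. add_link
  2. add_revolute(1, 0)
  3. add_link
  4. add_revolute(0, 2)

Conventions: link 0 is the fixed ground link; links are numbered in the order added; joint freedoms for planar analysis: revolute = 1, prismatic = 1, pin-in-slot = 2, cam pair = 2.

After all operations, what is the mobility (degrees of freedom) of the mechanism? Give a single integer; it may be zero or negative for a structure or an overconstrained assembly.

ground; <1,0,0>
#1 <2,0,0>
R:1↔0 J1 <2,1,0>
#2 <3,1,0>
R:0↔2 J1 <3,2,0>
3×2 − 2×2 − 1×0 = 2

M = 2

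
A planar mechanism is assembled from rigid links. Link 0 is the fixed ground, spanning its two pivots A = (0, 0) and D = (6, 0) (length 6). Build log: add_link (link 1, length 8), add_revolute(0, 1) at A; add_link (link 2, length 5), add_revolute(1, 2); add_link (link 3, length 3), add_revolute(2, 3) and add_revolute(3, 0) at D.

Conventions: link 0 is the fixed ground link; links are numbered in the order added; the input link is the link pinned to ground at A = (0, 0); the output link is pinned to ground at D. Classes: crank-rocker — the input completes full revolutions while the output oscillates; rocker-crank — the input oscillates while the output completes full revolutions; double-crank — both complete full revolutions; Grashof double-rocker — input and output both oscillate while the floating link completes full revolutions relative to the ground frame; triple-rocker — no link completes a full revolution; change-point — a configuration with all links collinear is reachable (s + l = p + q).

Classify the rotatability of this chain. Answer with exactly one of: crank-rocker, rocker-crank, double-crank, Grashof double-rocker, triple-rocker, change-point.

lengths: ground=6, input=8, coupler=5, output=3
sorted: s=3 (shortest), l=8 (longest), p+q=11
s + l = 11 vs p + q = 11
s + l = p + q → change-point (collinear configuration reachable)

change-point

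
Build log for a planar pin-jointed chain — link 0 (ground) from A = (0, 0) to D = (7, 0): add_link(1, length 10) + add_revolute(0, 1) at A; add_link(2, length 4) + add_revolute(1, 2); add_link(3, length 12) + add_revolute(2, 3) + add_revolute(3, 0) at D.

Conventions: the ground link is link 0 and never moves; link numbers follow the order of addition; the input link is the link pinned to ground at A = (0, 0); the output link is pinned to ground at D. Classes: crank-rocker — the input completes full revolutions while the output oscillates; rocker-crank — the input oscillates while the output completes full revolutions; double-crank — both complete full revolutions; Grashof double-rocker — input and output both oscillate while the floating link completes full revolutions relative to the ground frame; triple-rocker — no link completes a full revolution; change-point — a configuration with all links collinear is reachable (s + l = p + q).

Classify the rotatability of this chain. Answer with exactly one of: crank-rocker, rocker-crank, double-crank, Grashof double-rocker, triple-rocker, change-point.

lengths: ground=7, input=10, coupler=4, output=12
sorted: s=4 (shortest), l=12 (longest), p+q=17
s + l = 16 vs p + q = 17
s + l < p + q (Grashof) with shortest = coupler link → Grashof double-rocker

Grashof double-rocker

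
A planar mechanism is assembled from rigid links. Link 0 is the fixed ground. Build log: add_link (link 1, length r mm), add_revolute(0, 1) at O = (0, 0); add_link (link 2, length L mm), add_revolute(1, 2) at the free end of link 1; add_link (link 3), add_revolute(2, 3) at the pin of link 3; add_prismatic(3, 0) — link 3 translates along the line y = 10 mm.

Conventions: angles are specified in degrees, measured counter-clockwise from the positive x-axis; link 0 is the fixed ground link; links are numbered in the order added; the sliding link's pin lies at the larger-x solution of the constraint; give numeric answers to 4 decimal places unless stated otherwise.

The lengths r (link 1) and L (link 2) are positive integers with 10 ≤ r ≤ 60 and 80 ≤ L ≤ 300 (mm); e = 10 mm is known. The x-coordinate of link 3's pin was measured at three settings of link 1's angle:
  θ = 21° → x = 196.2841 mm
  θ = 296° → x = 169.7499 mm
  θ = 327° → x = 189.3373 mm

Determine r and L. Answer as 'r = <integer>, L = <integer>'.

constraint per measurement: (x − r cos θ)² + (r sin θ − e)² = L²
subtracting the θ₁ and θ₂ equations cancels the r² and L² terms:
r = (x₁² − x₂²) / (2[(x₁cos θ₁ + e sin θ₁) − (x₂cos θ₂ + e sin θ₂)]) = 40.0000 → r = 40
L² = (x₁ − r cos θ₁)² + (r sin θ₁ − e)² = 25280.9940 → L = 159.0000 → L = 159
check at θ₃=327°: x = 189.3373 (printed 189.3373) ✓

r = 40, L = 159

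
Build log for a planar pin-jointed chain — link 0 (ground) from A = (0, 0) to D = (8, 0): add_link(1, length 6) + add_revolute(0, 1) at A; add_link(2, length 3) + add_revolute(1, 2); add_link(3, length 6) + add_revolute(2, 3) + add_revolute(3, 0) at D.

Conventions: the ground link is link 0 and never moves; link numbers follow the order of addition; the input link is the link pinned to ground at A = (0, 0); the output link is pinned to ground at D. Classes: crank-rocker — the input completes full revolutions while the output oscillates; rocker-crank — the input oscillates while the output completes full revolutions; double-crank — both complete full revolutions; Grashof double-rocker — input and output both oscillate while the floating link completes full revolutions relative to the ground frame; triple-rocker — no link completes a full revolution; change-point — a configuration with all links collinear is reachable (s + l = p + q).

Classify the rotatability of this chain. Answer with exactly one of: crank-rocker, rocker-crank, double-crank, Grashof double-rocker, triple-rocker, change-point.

lengths: ground=8, input=6, coupler=3, output=6
sorted: s=3 (shortest), l=8 (longest), p+q=12
s + l = 11 vs p + q = 12
s + l < p + q (Grashof) with shortest = coupler link → Grashof double-rocker

Grashof double-rocker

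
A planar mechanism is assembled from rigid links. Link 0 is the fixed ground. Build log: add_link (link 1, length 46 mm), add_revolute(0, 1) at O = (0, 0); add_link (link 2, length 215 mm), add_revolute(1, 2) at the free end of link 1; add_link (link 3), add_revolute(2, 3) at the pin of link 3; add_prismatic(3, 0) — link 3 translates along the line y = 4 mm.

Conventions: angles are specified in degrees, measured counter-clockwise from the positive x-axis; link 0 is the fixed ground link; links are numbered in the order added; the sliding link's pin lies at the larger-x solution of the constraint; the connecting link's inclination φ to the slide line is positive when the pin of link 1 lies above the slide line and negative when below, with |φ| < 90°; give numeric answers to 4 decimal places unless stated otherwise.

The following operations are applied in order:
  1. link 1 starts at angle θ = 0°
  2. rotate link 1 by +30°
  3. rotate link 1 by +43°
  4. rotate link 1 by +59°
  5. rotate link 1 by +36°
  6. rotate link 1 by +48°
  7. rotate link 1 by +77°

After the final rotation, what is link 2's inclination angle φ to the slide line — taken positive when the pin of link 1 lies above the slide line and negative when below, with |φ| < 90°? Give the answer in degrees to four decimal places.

geometry: r = 46 mm, L = 215 mm, e = 4 mm; θ starts at 0°
rotate link 1 by +30°: θ ← 0° +30° = 30°
rotate link 1 by +43°: θ ← 30° +43° = 73°
rotate link 1 by +59°: θ ← 73° +59° = 132°
rotate link 1 by +36°: θ ← 132° +36° = 168°
rotate link 1 by +48°: θ ← 168° +48° = 216°
rotate link 1 by +77°: θ ← 216° +77° = 293°
h = r sin θ − e = -42.343223 − 4 = -46.343223
sin φ = h / L = -46.343223 / 215 = -0.21554988
φ = arcsin(-0.21554988) = -12.447789°

-12.4478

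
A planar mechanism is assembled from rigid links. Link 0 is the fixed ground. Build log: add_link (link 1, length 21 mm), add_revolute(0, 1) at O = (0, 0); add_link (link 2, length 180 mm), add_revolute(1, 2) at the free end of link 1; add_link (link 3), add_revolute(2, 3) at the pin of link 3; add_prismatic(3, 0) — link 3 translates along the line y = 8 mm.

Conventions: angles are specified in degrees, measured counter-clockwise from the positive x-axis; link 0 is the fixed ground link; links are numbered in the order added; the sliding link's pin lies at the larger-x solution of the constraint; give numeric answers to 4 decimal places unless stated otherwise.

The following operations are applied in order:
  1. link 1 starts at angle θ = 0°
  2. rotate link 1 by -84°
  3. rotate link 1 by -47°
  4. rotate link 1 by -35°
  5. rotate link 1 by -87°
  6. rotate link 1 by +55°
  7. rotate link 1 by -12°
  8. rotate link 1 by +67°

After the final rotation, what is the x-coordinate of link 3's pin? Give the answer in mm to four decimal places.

geometry: r = 21 mm, L = 180 mm, e = 8 mm; θ starts at 0°
rotate link 1 by -84°: θ ← 0° -84° = -84°
rotate link 1 by -47°: θ ← -84° -47° = -131°
rotate link 1 by -35°: θ ← -131° -35° = -166°
rotate link 1 by -87°: θ ← -166° -87° = -253°
rotate link 1 by +55°: θ ← -253° +55° = -198°
rotate link 1 by -12°: θ ← -198° -12° = -210°
rotate link 1 by +67°: θ ← -210° +67° = -143°
crank pin P = (r cos θ, r sin θ) = (-16.771346, -12.638115)
h = r sin θ − e = -12.638115 − 8 = -20.638115
x = r cos θ + √(L² − h²) = -16.771346 + 178.812942 = 162.041596

162.0416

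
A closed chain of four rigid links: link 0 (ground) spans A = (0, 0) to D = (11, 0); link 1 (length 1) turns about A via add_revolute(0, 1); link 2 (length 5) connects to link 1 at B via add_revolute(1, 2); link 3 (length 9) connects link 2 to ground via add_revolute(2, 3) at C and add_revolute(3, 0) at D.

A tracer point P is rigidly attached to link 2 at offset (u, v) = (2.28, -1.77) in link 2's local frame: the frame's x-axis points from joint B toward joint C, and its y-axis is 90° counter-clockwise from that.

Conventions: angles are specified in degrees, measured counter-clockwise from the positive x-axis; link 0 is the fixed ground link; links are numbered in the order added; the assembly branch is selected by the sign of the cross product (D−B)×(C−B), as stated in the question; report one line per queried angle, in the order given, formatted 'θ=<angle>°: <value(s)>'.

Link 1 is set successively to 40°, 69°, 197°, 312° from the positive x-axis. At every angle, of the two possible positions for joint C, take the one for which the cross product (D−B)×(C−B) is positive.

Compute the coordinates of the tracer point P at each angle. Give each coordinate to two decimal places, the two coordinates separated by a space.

A=(0,0), D=(11.00,0)
θ=40°: B = A + 1.00·(cos40°, sin40°) = (0.7660, 0.6428)
θ=40°: |BD| = 10.2541
θ=40°: circle(B,5.00) ∩ circle(D,9.00): a=2.3965, h=4.3883
θ=40°:   candidates: C₊=(3.4329,4.8722) cross=44.998; C₋=(2.8827,-3.8871) cross=-44.998
θ=40°:   branch + wants cross > 0 → take C=(3.4329,4.8722) (cross=44.998)
θ=40°: ex = (C−B)/|BC| = (0.5334,0.8459); ey = (-0.8459,0.5334)
θ=40°: P = B + 2.28·ex + -1.77·ey = (3.4793,1.6274)
θ=69°: B = A + 1.00·(cos69°, sin69°) = (0.3584, 0.9336)
θ=69°: |BD| = 10.6825
θ=69°: circle(B,5.00) ∩ circle(D,9.00): a=2.7201, h=4.1953
θ=69°:   candidates: C₊=(3.4347,4.8751) cross=44.817; C₋=(2.7015,-3.4834) cross=-44.817
θ=69°:   branch + wants cross > 0 → take C=(3.4347,4.8751) (cross=44.817)
θ=69°: ex = (C−B)/|BC| = (0.6153,0.7883); ey = (-0.7883,0.6153)
θ=69°: P = B + 2.28·ex + -1.77·ey = (3.1565,1.6419)
θ=197°: B = A + 1.00·(cos197°, sin197°) = (-0.9563, -0.2924)
θ=197°: |BD| = 11.9599
θ=197°: circle(B,5.00) ∩ circle(D,9.00): a=3.6388, h=3.4292
θ=197°:   candidates: C₊=(2.5976,3.2247) cross=41.013; C₋=(2.7652,-3.6316) cross=-41.013
θ=197°:   branch + wants cross > 0 → take C=(2.5976,3.2247) (cross=41.013)
θ=197°: ex = (C−B)/|BC| = (0.7108,0.7034); ey = (-0.7034,0.7108)
θ=197°: P = B + 2.28·ex + -1.77·ey = (1.9093,0.0534)
θ=312°: B = A + 1.00·(cos312°, sin312°) = (0.6691, -0.7431)
θ=312°: |BD| = 10.3576
θ=312°: circle(B,5.00) ∩ circle(D,9.00): a=2.4754, h=4.3442
θ=312°:   candidates: C₊=(2.8265,3.7675) cross=44.995; C₋=(3.4499,-4.8986) cross=-44.995
θ=312°:   branch + wants cross > 0 → take C=(2.8265,3.7675) (cross=44.995)
θ=312°: ex = (C−B)/|BC| = (0.4315,0.9021); ey = (-0.9021,0.4315)
θ=312°: P = B + 2.28·ex + -1.77·ey = (3.2497,0.5500)

θ=40°: 3.48 1.63
θ=69°: 3.16 1.64
θ=197°: 1.91 0.05
θ=312°: 3.25 0.55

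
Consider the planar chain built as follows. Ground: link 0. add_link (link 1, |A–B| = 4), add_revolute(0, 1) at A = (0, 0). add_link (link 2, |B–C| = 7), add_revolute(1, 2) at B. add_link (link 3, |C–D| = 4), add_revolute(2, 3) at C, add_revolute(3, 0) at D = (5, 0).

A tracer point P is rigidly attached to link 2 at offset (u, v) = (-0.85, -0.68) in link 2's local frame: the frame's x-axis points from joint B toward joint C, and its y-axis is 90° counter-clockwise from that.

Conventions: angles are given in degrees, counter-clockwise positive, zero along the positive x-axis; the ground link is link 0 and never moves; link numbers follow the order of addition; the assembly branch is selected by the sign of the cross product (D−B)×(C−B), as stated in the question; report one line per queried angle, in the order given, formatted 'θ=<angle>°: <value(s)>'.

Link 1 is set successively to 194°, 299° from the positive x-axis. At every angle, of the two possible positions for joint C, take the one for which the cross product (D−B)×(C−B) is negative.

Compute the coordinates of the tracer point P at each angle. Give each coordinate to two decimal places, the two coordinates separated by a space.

A=(0,0), D=(5.00,0)
θ=194°: B = A + 4.00·(cos194°, sin194°) = (-3.8812, -0.9677)
θ=194°: |BD| = 8.9337
θ=194°: circle(B,7.00) ∩ circle(D,4.00): a=6.3138, h=3.0226
θ=194°:   candidates: C₊=(2.0681,2.7210) cross=27.003; C₋=(2.7229,-3.2886) cross=-27.003
θ=194°:   branch - wants cross < 0 → take C=(2.7229,-3.2886) (cross=-27.003)
θ=194°: ex = (C−B)/|BC| = (0.9434,-0.3316); ey = (0.3316,0.9434)
θ=194°: P = B + -0.85·ex + -0.68·ey = (-4.9086,-1.3274)
θ=299°: B = A + 4.00·(cos299°, sin299°) = (1.9392, -3.4985)
θ=299°: |BD| = 4.6484
θ=299°: circle(B,7.00) ∩ circle(D,4.00): a=5.8738, h=3.8077
θ=299°:   candidates: C₊=(2.9411,3.4294) cross=17.700; C₋=(8.6726,-1.5849) cross=-17.700
θ=299°:   branch - wants cross < 0 → take C=(8.6726,-1.5849) (cross=-17.700)
θ=299°: ex = (C−B)/|BC| = (0.9619,0.2734); ey = (-0.2734,0.9619)
θ=299°: P = B + -0.85·ex + -0.68·ey = (1.3075,-4.3849)

θ=194°: -4.91 -1.33
θ=299°: 1.31 -4.38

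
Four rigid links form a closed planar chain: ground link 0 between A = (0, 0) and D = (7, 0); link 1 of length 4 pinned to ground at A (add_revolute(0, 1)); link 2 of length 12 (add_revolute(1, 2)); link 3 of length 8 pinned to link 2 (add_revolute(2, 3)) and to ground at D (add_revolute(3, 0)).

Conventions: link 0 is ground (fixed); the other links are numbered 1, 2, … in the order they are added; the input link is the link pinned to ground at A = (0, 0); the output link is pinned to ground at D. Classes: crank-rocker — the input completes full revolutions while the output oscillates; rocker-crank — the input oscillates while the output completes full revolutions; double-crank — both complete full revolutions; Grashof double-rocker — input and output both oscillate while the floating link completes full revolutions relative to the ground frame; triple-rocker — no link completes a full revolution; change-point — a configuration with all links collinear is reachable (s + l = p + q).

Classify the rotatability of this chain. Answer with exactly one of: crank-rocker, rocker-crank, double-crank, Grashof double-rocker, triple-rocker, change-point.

lengths: ground=7, input=4, coupler=12, output=8
sorted: s=4 (shortest), l=12 (longest), p+q=15
s + l = 16 vs p + q = 15
s + l > p + q → non-Grashof → no link fully rotates → triple-rocker

triple-rocker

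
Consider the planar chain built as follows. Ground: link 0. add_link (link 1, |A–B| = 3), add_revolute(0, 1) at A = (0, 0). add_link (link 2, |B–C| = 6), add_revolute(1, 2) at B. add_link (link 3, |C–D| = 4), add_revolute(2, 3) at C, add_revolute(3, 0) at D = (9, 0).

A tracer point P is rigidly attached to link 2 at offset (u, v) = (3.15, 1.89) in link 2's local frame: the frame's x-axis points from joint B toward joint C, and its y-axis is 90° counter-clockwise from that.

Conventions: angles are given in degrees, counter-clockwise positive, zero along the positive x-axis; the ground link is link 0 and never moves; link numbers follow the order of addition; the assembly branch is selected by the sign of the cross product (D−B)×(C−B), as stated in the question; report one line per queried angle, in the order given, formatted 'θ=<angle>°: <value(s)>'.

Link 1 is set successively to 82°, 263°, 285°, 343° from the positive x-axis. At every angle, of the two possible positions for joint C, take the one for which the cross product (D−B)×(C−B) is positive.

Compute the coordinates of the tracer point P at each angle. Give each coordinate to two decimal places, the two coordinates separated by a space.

A=(0,0), D=(9.00,0)
θ=82°: B = A + 3.00·(cos82°, sin82°) = (0.4175, 2.9708)
θ=82°: |BD| = 9.0821
θ=82°: circle(B,6.00) ∩ circle(D,4.00): a=5.6421, h=2.0412
θ=82°:   candidates: C₊=(6.4169,3.0541) cross=18.538; C₋=(5.0816,-0.8037) cross=-18.538
θ=82°:   branch + wants cross > 0 → take C=(6.4169,3.0541) (cross=18.538)
θ=82°: ex = (C−B)/|BC| = (0.9999,0.0139); ey = (-0.0139,0.9999)
θ=82°: P = B + 3.15·ex + 1.89·ey = (3.5410,4.9044)
θ=263°: B = A + 3.00·(cos263°, sin263°) = (-0.3656, -2.9776)
θ=263°: |BD| = 9.8276
θ=263°: circle(B,6.00) ∩ circle(D,4.00): a=5.9313, h=0.9052
θ=263°:   candidates: C₊=(5.0127,-0.3179) cross=8.896; C₋=(5.5612,-2.0432) cross=-8.896
θ=263°:   branch + wants cross > 0 → take C=(5.0127,-0.3179) (cross=8.896)
θ=263°: ex = (C−B)/|BC| = (0.8964,0.4433); ey = (-0.4433,0.8964)
θ=263°: P = B + 3.15·ex + 1.89·ey = (1.6202,0.1129)
θ=285°: B = A + 3.00·(cos285°, sin285°) = (0.7765, -2.8978)
θ=285°: |BD| = 8.7192
θ=285°: circle(B,6.00) ∩ circle(D,4.00): a=5.5065, h=2.3830
θ=285°:   candidates: C₊=(5.1780,1.1798) cross=20.778; C₋=(6.7619,-3.3153) cross=-20.778
θ=285°:   branch + wants cross > 0 → take C=(5.1780,1.1798) (cross=20.778)
θ=285°: ex = (C−B)/|BC| = (0.7336,0.6796); ey = (-0.6796,0.7336)
θ=285°: P = B + 3.15·ex + 1.89·ey = (1.8028,0.6294)
θ=343°: B = A + 3.00·(cos343°, sin343°) = (2.8689, -0.8771)
θ=343°: |BD| = 6.1935
θ=343°: circle(B,6.00) ∩ circle(D,4.00): a=4.7113, h=3.7153
θ=343°:   candidates: C₊=(7.0066,3.4679) cross=23.011; C₋=(8.0589,-3.8877) cross=-23.011
θ=343°:   branch + wants cross > 0 → take C=(7.0066,3.4679) (cross=23.011)
θ=343°: ex = (C−B)/|BC| = (0.6896,0.7242); ey = (-0.7242,0.6896)
θ=343°: P = B + 3.15·ex + 1.89·ey = (3.6725,2.7074)

θ=82°: 3.54 4.90
θ=263°: 1.62 0.11
θ=285°: 1.80 0.63
θ=343°: 3.67 2.71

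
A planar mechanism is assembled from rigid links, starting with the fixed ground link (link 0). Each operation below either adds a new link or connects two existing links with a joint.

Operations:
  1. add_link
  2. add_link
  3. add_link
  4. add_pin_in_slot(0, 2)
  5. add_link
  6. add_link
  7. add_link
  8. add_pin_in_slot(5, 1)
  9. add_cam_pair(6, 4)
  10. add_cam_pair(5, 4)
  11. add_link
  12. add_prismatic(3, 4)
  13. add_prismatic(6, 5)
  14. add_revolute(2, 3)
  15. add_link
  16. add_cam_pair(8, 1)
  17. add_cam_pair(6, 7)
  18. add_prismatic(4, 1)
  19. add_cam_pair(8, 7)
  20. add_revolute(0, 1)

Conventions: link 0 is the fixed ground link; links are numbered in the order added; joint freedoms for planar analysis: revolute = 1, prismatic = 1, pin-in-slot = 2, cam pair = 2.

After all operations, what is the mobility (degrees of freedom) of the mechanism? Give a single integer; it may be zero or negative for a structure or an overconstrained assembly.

link 0 = ground. State L|J1|J2 = 1|0|0
+link1  2|0|0
+link2  3|0|0
+link3  4|0|0
PS(0,2) f=2→J2  4|0|1
+link4  5|0|1
+link5  6|0|1
+link6  7|0|1
PS(5,1) f=2→J2  7|0|2
C(6,4) f=2→J2  7|0|3
C(5,4) f=2→J2  7|0|4
+link7  8|0|4
P(3,4) f=1→J1  8|1|4
P(6,5) f=1→J1  8|2|4
R(2,3) f=1→J1  8|3|4
+link8  9|3|4
C(8,1) f=2→J2  9|3|5
C(6,7) f=2→J2  9|3|6
P(4,1) f=1→J1  9|4|6
C(8,7) f=2→J2  9|4|7
R(0,1) f=1→J1  9|5|7
M = 3(9−1)−2·5−7 = 24−10−7 = 7

M = 7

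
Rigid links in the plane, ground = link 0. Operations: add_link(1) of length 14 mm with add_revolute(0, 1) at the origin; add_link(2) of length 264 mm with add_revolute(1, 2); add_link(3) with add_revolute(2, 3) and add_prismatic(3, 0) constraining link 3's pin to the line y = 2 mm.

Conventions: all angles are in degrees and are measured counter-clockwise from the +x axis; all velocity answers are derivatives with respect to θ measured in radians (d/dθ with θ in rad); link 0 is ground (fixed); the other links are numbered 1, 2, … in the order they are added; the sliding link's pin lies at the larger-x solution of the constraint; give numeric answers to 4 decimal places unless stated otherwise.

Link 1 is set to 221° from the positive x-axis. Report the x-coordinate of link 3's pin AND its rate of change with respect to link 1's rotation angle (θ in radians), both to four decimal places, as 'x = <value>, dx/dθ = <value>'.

geometry: r = 14 mm, L = 264 mm, e = 2 mm
crank pin P = (r cos θ, r sin θ) = (-10.565934, -9.184826)
h = r sin θ − e = -9.184826 − 2 = -11.184826
x = r cos θ + √(L² − h²) = -10.565934 + 263.762961 = 253.197027
dx/dθ = −r sin θ − h·r cos θ/√(L² − h²) (θ in radians; h = -11.184826) = 8.736780

x = 253.1970, dx/dθ = 8.7368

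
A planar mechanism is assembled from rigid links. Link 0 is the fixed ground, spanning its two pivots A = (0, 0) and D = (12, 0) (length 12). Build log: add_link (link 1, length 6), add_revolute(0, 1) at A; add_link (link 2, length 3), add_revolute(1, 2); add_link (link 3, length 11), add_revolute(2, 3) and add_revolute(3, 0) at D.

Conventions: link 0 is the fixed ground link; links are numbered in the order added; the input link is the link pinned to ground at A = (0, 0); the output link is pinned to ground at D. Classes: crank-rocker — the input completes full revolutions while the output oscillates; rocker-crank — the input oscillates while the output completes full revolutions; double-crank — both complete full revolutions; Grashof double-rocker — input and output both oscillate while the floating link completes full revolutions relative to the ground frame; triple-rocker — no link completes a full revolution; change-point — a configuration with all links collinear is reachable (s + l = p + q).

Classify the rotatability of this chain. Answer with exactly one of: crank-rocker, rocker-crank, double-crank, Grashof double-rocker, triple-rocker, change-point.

lengths: ground=12, input=6, coupler=3, output=11
sorted: s=3 (shortest), l=12 (longest), p+q=17
s + l = 15 vs p + q = 17
s + l < p + q (Grashof) with shortest = coupler link → Grashof double-rocker

Grashof double-rocker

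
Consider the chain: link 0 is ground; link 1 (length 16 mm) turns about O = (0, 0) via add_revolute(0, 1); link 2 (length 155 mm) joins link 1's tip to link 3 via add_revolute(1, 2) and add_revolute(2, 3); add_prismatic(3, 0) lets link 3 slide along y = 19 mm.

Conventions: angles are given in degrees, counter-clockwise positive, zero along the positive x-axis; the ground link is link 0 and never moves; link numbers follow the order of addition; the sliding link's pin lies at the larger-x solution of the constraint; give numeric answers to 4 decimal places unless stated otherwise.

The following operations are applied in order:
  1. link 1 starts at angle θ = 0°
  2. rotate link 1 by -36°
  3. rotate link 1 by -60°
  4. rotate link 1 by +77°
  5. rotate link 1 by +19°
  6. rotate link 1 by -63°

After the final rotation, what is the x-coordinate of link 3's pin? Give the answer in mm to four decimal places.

geometry: r = 16 mm, L = 155 mm, e = 19 mm; θ starts at 0°
rotate link 1 by -36°: θ ← 0° -36° = -36°
rotate link 1 by -60°: θ ← -36° -60° = -96°
rotate link 1 by +77°: θ ← -96° +77° = -19°
rotate link 1 by +19°: θ ← -19° +19° = 0°
rotate link 1 by -63°: θ ← 0° -63° = -63°
crank pin P = (r cos θ, r sin θ) = (7.263848, -14.256104)
h = r sin θ − e = -14.256104 − 19 = -33.256104
x = r cos θ + √(L² − h²) = 7.263848 + 151.390328 = 158.654176

158.6542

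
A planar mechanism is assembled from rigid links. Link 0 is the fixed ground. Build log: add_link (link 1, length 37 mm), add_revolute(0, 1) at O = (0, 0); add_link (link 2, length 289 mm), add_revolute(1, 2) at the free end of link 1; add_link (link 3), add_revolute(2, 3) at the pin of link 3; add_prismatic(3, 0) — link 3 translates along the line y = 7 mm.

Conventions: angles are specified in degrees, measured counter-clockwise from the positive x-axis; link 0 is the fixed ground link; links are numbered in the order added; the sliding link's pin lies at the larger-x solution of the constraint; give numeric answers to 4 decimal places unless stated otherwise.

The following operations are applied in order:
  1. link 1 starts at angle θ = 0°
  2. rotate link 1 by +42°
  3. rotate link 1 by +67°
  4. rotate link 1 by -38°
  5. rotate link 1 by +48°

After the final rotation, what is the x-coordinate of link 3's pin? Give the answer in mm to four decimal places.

geometry: r = 37 mm, L = 289 mm, e = 7 mm; θ starts at 0°
rotate link 1 by +42°: θ ← 0° +42° = 42°
rotate link 1 by +67°: θ ← 42° +67° = 109°
rotate link 1 by -38°: θ ← 109° -38° = 71°
rotate link 1 by +48°: θ ← 71° +48° = 119°
crank pin P = (r cos θ, r sin θ) = (-17.937956, 32.360929)
h = r sin θ − e = 32.360929 − 7 = 25.360929
x = r cos θ + √(L² − h²) = -17.937956 + 287.885087 = 269.947131

269.9471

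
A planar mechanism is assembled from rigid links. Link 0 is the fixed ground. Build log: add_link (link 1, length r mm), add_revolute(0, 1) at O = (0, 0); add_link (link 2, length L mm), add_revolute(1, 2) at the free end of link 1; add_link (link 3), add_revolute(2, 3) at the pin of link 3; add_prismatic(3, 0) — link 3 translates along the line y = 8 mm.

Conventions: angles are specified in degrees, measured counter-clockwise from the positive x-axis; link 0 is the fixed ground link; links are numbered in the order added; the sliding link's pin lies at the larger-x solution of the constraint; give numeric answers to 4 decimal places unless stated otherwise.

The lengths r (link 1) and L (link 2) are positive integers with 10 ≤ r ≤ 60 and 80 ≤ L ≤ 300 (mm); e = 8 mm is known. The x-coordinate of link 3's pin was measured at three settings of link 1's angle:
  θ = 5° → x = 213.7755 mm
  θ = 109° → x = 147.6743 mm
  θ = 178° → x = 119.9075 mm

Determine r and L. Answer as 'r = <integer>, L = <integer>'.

constraint per measurement: (x − r cos θ)² + (r sin θ − e)² = L²
subtracting the θ₁ and θ₂ equations cancels the r² and L² terms:
r = (x₁² − x₂²) / (2[(x₁cos θ₁ + e sin θ₁) − (x₂cos θ₂ + e sin θ₂)]) = 47.0000 → r = 47
L² = (x₁ − r cos θ₁)² + (r sin θ₁ − e)² = 27888.9934 → L = 167.0000 → L = 167
check at θ₃=178°: x = 119.9075 (printed 119.9075) ✓

r = 47, L = 167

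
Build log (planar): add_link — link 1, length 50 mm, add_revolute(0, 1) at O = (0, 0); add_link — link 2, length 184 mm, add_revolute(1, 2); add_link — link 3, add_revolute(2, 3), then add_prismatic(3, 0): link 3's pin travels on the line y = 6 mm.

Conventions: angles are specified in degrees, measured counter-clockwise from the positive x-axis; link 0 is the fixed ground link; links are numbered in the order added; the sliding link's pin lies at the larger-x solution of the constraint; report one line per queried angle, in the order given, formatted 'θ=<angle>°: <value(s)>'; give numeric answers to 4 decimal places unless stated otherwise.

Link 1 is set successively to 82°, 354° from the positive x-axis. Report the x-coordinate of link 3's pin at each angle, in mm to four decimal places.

geometry: r = 50 mm, L = 184 mm, e = 6 mm
θ=82°: crank pin P = (r cos θ, r sin θ) = (6.958655, 49.513403)
θ=82°: h = r sin θ − e = 49.513403 − 6 = 43.513403
θ=82°: x = r cos θ + √(L² − h²) = 6.958655 + 178.780826 = 185.739481
θ=354°: crank pin P = (r cos θ, r sin θ) = (49.726095, -5.226423)
θ=354°: h = r sin θ − e = -5.226423 − 6 = -11.226423
θ=354°: x = r cos θ + √(L² − h²) = 49.726095 + 183.657201 = 233.383296

θ=82°: 185.7395
θ=354°: 233.3833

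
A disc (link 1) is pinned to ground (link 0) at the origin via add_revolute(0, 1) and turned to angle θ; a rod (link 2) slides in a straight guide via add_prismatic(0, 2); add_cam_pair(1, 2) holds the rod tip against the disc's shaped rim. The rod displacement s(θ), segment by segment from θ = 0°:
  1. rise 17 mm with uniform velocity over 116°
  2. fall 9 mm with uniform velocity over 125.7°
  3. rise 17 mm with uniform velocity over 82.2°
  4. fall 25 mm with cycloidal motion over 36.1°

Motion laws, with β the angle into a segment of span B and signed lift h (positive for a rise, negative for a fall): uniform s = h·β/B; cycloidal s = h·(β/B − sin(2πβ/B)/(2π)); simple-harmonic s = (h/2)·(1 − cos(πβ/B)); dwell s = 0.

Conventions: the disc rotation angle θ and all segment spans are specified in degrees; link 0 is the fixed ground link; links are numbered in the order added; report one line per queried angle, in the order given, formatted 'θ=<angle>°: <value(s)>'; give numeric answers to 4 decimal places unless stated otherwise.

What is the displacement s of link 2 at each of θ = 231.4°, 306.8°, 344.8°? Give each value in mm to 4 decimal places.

segment 1 (0° to 116°, uniform, h = 17) is passed completely: s = 0.0000 + (17) = 17.0000
θ = 231.4° falls in segment 2 (116° to 241.7°, uniform, h = -9): β = 231.4 − 116 = 115.4°, B = 125.7°; Δs = -9·115.4/125.7 = -8.2625; s = 17.0000 − 8.2625 = 8.7375
segment 2 (116° to 241.7°, uniform, h = -9) is passed completely: s = 17.0000 + (-9) = 8.0000
θ = 306.8° falls in segment 3 (241.7° to 323.9°, uniform, h = 17): β = 306.8 − 241.7 = 65.1°, B = 82.2°; Δs = 17·65.1/82.2 = 13.4635; s = 8.0000 + 13.4635 = 21.4635
segment 3 (241.7° to 323.9°, uniform, h = 17) is passed completely: s = 8.0000 + (17) = 25.0000
θ = 344.8° falls in segment 4 (323.9° to 360°, cycloidal, h = -25): β = 344.8 − 323.9 = 20.9°, B = 36.1°; Δs = -25·(0.5789 − sin(2π·0.5789)/(2π)) = -16.3674; s = 25.0000 − 16.3674 = 8.6326

θ=231.4°: 8.7375
θ=306.8°: 21.4635
θ=344.8°: 8.6326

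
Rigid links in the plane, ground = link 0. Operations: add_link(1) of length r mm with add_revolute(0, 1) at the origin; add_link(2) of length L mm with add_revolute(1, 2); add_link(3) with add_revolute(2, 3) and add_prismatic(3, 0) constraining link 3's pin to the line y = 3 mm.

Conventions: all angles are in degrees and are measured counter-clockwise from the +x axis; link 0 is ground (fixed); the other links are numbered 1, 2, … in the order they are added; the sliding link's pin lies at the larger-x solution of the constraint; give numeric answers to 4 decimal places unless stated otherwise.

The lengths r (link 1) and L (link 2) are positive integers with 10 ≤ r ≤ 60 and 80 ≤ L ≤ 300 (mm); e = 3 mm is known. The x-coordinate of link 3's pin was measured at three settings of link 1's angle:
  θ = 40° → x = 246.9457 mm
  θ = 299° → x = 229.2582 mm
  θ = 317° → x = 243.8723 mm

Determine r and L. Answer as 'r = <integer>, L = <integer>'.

constraint per measurement: (x − r cos θ)² + (r sin θ − e)² = L²
subtracting the θ₁ and θ₂ equations cancels the r² and L² terms:
r = (x₁² − x₂²) / (2[(x₁cos θ₁ + e sin θ₁) − (x₂cos θ₂ + e sin θ₂)]) = 51.0000 → r = 51
L² = (x₁ − r cos θ₁)² + (r sin θ₁ − e)² = 44100.0049 → L = 210.0000 → L = 210
check at θ₃=317°: x = 243.8723 (printed 243.8723) ✓

r = 51, L = 210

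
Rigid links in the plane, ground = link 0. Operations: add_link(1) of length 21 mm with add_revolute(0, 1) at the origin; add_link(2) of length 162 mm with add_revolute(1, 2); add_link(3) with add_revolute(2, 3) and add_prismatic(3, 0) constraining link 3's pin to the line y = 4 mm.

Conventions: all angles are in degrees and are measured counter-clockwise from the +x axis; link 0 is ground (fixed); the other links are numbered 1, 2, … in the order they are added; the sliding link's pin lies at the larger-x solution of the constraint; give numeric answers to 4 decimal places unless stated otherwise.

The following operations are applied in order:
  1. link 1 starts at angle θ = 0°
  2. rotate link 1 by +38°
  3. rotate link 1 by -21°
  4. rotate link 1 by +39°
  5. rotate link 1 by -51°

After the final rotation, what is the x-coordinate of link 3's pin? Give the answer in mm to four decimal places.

geometry: r = 21 mm, L = 162 mm, e = 4 mm; θ starts at 0°
rotate link 1 by +38°: θ ← 0° +38° = 38°
rotate link 1 by -21°: θ ← 38° -21° = 17°
rotate link 1 by +39°: θ ← 17° +39° = 56°
rotate link 1 by -51°: θ ← 56° -51° = 5°
crank pin P = (r cos θ, r sin θ) = (20.920089, 1.830271)
h = r sin θ − e = 1.830271 − 4 = -2.169729
x = r cos θ + √(L² − h²) = 20.920089 + 161.985469 = 182.905558

182.9056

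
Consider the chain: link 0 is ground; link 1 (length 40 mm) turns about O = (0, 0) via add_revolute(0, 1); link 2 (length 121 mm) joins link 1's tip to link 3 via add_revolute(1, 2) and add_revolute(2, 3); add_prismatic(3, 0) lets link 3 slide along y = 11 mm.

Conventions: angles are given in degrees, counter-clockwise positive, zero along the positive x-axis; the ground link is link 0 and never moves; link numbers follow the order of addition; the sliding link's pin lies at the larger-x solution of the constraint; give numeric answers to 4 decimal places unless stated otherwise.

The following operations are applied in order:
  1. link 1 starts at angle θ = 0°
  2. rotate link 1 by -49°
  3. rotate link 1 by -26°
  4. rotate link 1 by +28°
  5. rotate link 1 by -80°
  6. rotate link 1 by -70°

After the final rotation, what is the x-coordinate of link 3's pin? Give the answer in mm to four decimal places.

geometry: r = 40 mm, L = 121 mm, e = 11 mm; θ starts at 0°
rotate link 1 by -49°: θ ← 0° -49° = -49°
rotate link 1 by -26°: θ ← -49° -26° = -75°
rotate link 1 by +28°: θ ← -75° +28° = -47°
rotate link 1 by -80°: θ ← -47° -80° = -127°
rotate link 1 by -70°: θ ← -127° -70° = -197°
crank pin P = (r cos θ, r sin θ) = (-38.252190, 11.694868)
h = r sin θ − e = 11.694868 − 11 = 0.694868
x = r cos θ + √(L² − h²) = -38.252190 + 120.998005 = 82.745815

82.7458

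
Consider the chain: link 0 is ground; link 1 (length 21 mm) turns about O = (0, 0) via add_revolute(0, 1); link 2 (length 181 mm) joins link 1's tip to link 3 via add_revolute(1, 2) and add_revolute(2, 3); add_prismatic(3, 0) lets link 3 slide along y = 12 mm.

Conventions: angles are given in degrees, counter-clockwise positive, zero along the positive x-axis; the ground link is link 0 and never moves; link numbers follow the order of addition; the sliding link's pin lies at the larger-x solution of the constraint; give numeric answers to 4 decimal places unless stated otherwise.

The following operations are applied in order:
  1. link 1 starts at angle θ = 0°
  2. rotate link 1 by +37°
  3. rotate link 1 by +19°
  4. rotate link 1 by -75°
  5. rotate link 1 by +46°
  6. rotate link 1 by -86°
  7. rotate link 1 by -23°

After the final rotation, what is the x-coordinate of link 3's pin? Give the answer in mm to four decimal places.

geometry: r = 21 mm, L = 181 mm, e = 12 mm; θ starts at 0°
rotate link 1 by +37°: θ ← 0° +37° = 37°
rotate link 1 by +19°: θ ← 37° +19° = 56°
rotate link 1 by -75°: θ ← 56° -75° = -19°
rotate link 1 by +46°: θ ← -19° +46° = 27°
rotate link 1 by -86°: θ ← 27° -86° = -59°
rotate link 1 by -23°: θ ← -59° -23° = -82°
crank pin P = (r cos θ, r sin θ) = (2.922635, -20.795629)
h = r sin θ − e = -20.795629 − 12 = -32.795629
x = r cos θ + √(L² − h²) = 2.922635 + 178.004064 = 180.926699

180.9267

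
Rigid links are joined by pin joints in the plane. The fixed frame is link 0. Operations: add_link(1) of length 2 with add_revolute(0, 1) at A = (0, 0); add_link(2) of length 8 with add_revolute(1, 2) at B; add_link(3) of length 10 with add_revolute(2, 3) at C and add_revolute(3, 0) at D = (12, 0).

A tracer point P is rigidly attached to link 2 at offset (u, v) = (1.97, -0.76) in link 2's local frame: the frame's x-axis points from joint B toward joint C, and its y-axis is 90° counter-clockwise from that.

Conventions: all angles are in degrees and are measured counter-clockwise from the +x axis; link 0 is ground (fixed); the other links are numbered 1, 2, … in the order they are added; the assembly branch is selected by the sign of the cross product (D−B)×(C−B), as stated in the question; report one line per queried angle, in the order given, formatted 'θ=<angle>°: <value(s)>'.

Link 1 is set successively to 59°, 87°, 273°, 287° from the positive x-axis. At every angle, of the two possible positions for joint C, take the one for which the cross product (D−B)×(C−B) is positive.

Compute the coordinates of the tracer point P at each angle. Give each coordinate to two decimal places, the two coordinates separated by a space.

A=(0,0), D=(12.00,0)
θ=59°: B = A + 2.00·(cos59°, sin59°) = (1.0301, 1.7143)
θ=59°: |BD| = 11.1031
θ=59°: circle(B,8.00) ∩ circle(D,10.00): a=3.9304, h=6.9679
θ=59°:   candidates: C₊=(5.9892,7.9919) cross=77.366; C₋=(3.8374,-5.7769) cross=-77.366
θ=59°:   branch + wants cross > 0 → take C=(5.9892,7.9919) (cross=77.366)
θ=59°: ex = (C−B)/|BC| = (0.6199,0.7847); ey = (-0.7847,0.6199)
θ=59°: P = B + 1.97·ex + -0.76·ey = (2.8476,2.7891)
θ=87°: B = A + 2.00·(cos87°, sin87°) = (0.1047, 1.9973)
θ=87°: |BD| = 12.0618
θ=87°: circle(B,8.00) ∩ circle(D,10.00): a=4.5386, h=6.5879
θ=87°:   candidates: C₊=(5.6715,7.7427) cross=79.463; C₋=(3.4898,-5.2513) cross=-79.463
θ=87°:   branch + wants cross > 0 → take C=(5.6715,7.7427) (cross=79.463)
θ=87°: ex = (C−B)/|BC| = (0.6959,0.7182); ey = (-0.7182,0.6959)
θ=87°: P = B + 1.97·ex + -0.76·ey = (2.0213,2.8832)
θ=273°: B = A + 2.00·(cos273°, sin273°) = (0.1047, -1.9973)
θ=273°: |BD| = 12.0618
θ=273°: circle(B,8.00) ∩ circle(D,10.00): a=4.5386, h=6.5879
θ=273°:   candidates: C₊=(3.4898,5.2513) cross=79.463; C₋=(5.6715,-7.7427) cross=-79.463
θ=273°:   branch + wants cross > 0 → take C=(3.4898,5.2513) (cross=79.463)
θ=273°: ex = (C−B)/|BC| = (0.4231,0.9061); ey = (-0.9061,0.4231)
θ=273°: P = B + 1.97·ex + -0.76·ey = (1.6269,-0.5339)
θ=287°: B = A + 2.00·(cos287°, sin287°) = (0.5847, -1.9126)
θ=287°: |BD| = 11.5744
θ=287°: circle(B,8.00) ∩ circle(D,10.00): a=4.2320, h=6.7890
θ=287°:   candidates: C₊=(3.6367,5.4823) cross=78.578; C₋=(5.8804,-7.9089) cross=-78.578
θ=287°:   branch + wants cross > 0 → take C=(3.6367,5.4823) (cross=78.578)
θ=287°: ex = (C−B)/|BC| = (0.3815,0.9244); ey = (-0.9244,0.3815)
θ=287°: P = B + 1.97·ex + -0.76·ey = (2.0388,-0.3815)

θ=59°: 2.85 2.79
θ=87°: 2.02 2.88
θ=273°: 1.63 -0.53
θ=287°: 2.04 -0.38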